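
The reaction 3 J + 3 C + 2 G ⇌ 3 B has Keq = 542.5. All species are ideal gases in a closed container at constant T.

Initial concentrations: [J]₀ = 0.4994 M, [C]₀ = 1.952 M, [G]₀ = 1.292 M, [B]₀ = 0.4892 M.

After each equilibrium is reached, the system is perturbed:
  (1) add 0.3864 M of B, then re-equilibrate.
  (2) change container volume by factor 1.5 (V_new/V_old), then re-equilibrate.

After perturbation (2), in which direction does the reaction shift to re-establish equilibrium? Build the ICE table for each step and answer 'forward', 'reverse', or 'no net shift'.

Direction: reverse

Q₀ = 0.07571 vs Keq = 542.5 ⇒ Q<K, forward
Step 1:
                    J           C           G           B
  I            0.4994       1.952       1.292      0.4892
  C           -0.4262     -0.4262     -0.2841      0.4262
  E           0.07318       1.526       1.008      0.9154
  solve Keq expr → x = 0.1421; check Q = 542.5
Then add 0.3864 M of B.
Step 2:
                    J           C           G           B
  I           0.07318       1.526       1.008       1.302
  C           0.02597     0.02597     0.01732    -0.02597
  E           0.09915       1.552       1.025       1.276
  solve Keq expr → x = -0.008658; check Q = 542.5
Then change container volume by factor 1.5 (V_new/V_old).
Step 3:
                    J           C           G           B
  I            0.0661       1.035      0.6834      0.8506
  C           0.04765     0.04765     0.03177    -0.04765
  E            0.1138       1.082      0.7152      0.8029
  solve Keq expr → x = -0.01588; check Q = 542.5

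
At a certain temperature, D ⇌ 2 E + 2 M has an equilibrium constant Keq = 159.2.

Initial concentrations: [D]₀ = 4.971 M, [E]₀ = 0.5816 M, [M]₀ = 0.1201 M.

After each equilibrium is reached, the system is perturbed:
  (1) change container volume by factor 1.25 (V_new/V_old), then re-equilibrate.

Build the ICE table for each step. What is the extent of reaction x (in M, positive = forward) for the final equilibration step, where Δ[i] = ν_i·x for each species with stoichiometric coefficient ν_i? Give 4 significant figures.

x = 0.2682 M

Q₀ = 9.8150e-04 vs Keq = 159.2 ⇒ Q<K, forward
Step 1:
                  D         E         M
  Initial     4.971    0.5816    0.1201
  Change     -2.133     4.265     4.265
  Equil       2.838     4.847     4.386
  solve Keq expr → x = 2.133; check Q = 159.2
Then change container volume by factor 1.25 (V_new/V_old).
Step 2:
                  D         E         M
  Initial     2.271     3.878     3.508
  Change    -0.2682    0.5365    0.5365
  Equil       2.002     4.414     4.045
  solve Keq expr → x = 0.2682; check Q = 159.2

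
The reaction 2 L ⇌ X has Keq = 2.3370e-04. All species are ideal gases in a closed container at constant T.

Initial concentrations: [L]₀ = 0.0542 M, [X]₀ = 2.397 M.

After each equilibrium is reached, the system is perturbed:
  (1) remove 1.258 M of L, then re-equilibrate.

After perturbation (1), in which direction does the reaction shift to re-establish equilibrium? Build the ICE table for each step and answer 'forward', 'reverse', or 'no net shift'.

Q₀ = 816 vs Keq = 2.3370e-04 ⇒ Q>K, reverse
Step 1:
                  L         X
  Initial    0.0542     2.397
  Change      4.783    -2.392
  Equil       4.837  0.005468
  solve Keq expr → x = -2.392; check Q = 2.3370e-04
Then remove 1.258 M of L.
Step 2:
                  L         X
  Initial     3.579  0.005468
  Change   0.004932 -0.002466
  Equil       3.584  0.003002
  solve Keq expr → x = -0.002466; check Q = 2.3370e-04

Direction: reverse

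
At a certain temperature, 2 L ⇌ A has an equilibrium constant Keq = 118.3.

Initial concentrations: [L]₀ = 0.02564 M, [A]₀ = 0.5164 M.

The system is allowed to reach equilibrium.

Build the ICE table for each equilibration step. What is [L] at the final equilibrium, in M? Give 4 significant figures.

Q₀ = 785.5 vs Keq = 118.3 ⇒ Q>K, reverse
Step 1:
                   L          A
  I          0.02564     0.5164
  C          0.03916   -0.01958
  E           0.0648     0.4968
  solve Keq expr → x = -0.01958; check Q = 118.3

[L]_eq = 0.0648 M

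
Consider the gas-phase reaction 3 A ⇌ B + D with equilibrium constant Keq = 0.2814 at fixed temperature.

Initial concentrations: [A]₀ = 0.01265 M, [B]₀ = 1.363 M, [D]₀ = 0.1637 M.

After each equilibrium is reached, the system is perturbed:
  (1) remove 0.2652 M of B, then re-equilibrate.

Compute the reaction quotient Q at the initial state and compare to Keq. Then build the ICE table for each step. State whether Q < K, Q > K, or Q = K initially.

Q₀ = 1.1022e+05 vs Keq = 0.2814 ⇒ Q>K, reverse
Step 1:
                   A          B          D
  Initial    0.01265      1.363     0.1637
  Change      0.4307    -0.1436    -0.1436
  Equil       0.4434      1.219    0.02012
  solve Keq expr → x = -0.1436; check Q = 0.2814
Then remove 0.2652 M of B.
Step 2:
                   A          B          D
  Initial     0.4434     0.9542    0.02012
  Change    -0.01093   0.003645   0.003645
  Equil       0.4325     0.9579    0.02376
  solve Keq expr → x = 0.003645; check Q = 0.2814

Q₀ = 1.1022e+05; Q > K (proceeds reverse)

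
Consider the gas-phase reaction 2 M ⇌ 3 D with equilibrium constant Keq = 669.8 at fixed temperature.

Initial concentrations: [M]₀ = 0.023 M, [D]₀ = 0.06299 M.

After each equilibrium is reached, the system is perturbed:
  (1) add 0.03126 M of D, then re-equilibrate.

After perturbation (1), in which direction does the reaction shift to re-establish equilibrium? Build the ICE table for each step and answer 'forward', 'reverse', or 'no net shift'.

Direction: reverse

Q₀ = 0.4725 vs Keq = 669.8 ⇒ Q<K, forward
Step 1:
                    M           D
  init          0.023     0.06299
  Δ          -0.02185     0.03278
  eq         0.001145     0.09577
  solve Keq expr → x = 0.01093; check Q = 669.8
Then add 0.03126 M of D.
Step 2:
                    M           D
  init       0.001145       0.127
  Δ        5.8609e-04 -8.7914e-04
  eq         0.001731      0.1262
  solve Keq expr → x = -2.9305e-04; check Q = 669.8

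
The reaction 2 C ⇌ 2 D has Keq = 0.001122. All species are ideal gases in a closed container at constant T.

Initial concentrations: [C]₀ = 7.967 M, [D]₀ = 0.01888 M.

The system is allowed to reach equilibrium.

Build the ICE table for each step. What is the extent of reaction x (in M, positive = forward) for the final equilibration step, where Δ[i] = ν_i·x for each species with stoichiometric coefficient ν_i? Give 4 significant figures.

x = 0.12 M

Q₀ = 5.6158e-06 vs Keq = 0.001122 ⇒ Q<K, forward
Step 1:
                    C           D
  I             7.967     0.01888
  C           -0.2399      0.2399
  E             7.727      0.2588
  solve Keq expr → x = 0.12; check Q = 0.001122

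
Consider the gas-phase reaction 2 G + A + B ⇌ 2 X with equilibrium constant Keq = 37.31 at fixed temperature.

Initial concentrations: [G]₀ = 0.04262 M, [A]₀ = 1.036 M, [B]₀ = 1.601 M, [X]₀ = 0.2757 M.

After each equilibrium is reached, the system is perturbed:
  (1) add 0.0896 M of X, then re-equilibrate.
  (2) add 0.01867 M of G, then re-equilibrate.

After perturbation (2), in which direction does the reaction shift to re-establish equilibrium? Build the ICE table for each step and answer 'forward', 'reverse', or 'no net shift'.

Direction: forward

Q₀ = 25.23 vs Keq = 37.31 ⇒ Q<K, forward
Step 1:
                    G           A           B           X
  I           0.04262       1.036       1.601      0.2757
  C         -0.006635   -0.003317   -0.003317    0.006635
  E           0.03599       1.033       1.598      0.2823
  solve Keq expr → x = 0.003317; check Q = 37.31
Then add 0.0896 M of X.
Step 2:
                    G           A           B           X
  I           0.03599       1.033       1.598      0.3719
  C          0.009967    0.004984    0.004984   -0.009967
  E           0.04595       1.038       1.603       0.362
  solve Keq expr → x = -0.004984; check Q = 37.31
Then add 0.01867 M of G.
Step 3:
                    G           A           B           X
  I           0.06462       1.038       1.603       0.362
  C          -0.01629   -0.008145   -0.008145     0.01629
  E           0.04833        1.03       1.595      0.3783
  solve Keq expr → x = 0.008145; check Q = 37.31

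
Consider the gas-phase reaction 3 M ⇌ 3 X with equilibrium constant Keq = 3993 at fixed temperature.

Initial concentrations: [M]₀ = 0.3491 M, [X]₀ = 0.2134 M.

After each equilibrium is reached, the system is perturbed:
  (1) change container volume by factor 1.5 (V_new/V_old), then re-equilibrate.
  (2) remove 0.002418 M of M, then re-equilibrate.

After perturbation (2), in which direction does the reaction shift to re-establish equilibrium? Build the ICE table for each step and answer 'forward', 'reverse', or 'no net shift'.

Direction: reverse

Q₀ = 0.2284 vs Keq = 3993 ⇒ Q<K, forward
Step 1:
                   M          X
  Initial     0.3491     0.2134
  Change     -0.3157     0.3157
  Equil      0.03335     0.5291
  solve Keq expr → x = 0.1052; check Q = 3993
Then change container volume by factor 1.5 (V_new/V_old).
Step 2:
                   M          X
  Initial    0.02224     0.3528
  Change           0          0
  Equil      0.02224     0.3528
  solve Keq expr → x = 0; check Q = 3993
Then remove 0.002418 M of M.
Step 3:
                   M          X
  Initial    0.01982     0.3528
  Change    0.002275  -0.002275
  Equil      0.02209     0.3505
  solve Keq expr → x = -7.5821e-04; check Q = 3993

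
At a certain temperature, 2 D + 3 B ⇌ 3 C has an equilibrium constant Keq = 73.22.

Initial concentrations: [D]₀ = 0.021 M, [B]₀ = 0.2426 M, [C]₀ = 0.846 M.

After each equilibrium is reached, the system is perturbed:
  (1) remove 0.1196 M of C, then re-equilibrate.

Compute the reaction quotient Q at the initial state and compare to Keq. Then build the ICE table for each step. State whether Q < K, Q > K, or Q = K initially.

Q₀ = 9.6161e+04; Q > K (proceeds reverse)

Q₀ = 9.6161e+04 vs Keq = 73.22 ⇒ Q>K, reverse
Step 1:
                   D          B          C
  init         0.021     0.2426      0.846
  Δ           0.1532     0.2297    -0.2297
  eq          0.1742     0.4723     0.6163
  solve Keq expr → x = -0.07658; check Q = 73.22
Then remove 0.1196 M of C.
Step 2:
                   D          B          C
  init        0.1742     0.4723     0.4967
  Δ         -0.02096   -0.03144    0.03144
  eq          0.1532     0.4409     0.5281
  solve Keq expr → x = 0.01048; check Q = 73.22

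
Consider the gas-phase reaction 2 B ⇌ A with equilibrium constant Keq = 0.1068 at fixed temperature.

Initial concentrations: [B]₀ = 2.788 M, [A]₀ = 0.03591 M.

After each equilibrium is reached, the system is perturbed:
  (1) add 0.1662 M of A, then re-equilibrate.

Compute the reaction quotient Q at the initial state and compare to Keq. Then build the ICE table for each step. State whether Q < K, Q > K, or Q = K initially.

Q₀ = 0.00462; Q < K (proceeds forward)

Q₀ = 0.00462 vs Keq = 0.1068 ⇒ Q<K, forward
Step 1:
                    B           A
  I             2.788     0.03591
  C           -0.7851      0.3925
  E             2.003      0.4284
  solve Keq expr → x = 0.3925; check Q = 0.1068
Then add 0.1662 M of A.
Step 2:
                    B           A
  I             2.003      0.5946
  C            0.1756    -0.08779
  E             2.179      0.5069
  solve Keq expr → x = -0.08779; check Q = 0.1068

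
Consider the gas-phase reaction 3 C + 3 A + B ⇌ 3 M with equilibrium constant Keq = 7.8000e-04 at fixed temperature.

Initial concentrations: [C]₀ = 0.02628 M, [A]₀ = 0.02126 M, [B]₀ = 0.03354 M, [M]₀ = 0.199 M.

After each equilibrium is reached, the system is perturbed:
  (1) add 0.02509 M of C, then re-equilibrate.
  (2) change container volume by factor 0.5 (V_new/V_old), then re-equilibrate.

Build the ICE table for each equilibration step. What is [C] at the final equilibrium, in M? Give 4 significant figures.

Q₀ = 1.3472e+09 vs Keq = 7.8000e-04 ⇒ Q>K, reverse
Step 1:
                  C         A         B         M
  init      0.02628   0.02126   0.03354     0.199
  Δ          0.1969    0.1969   0.06564   -0.1969
  eq         0.2232    0.2182   0.09918  0.002075
  solve Keq expr → x = -0.06564; check Q = 7.8000e-04
Then add 0.02509 M of C.
Step 2:
                  C         A         B         M
  init       0.2483    0.2182   0.09918  0.002075
  Δ       -2.2814e-04 -2.2814e-04 -7.6045e-05 2.2814e-04
  eq         0.2481     0.218   0.09911  0.002303
  solve Keq expr → x = 7.6045e-05; check Q = 7.8000e-04
Then change container volume by factor 0.5 (V_new/V_old).
Step 3:
                  C         A         B         M
  init       0.4961    0.4359    0.1982  0.004606
  Δ        -0.00663  -0.00663  -0.00221   0.00663
  eq         0.4895    0.4293     0.196   0.01124
  solve Keq expr → x = 0.00221; check Q = 7.8000e-04

[C]_eq = 0.4895 M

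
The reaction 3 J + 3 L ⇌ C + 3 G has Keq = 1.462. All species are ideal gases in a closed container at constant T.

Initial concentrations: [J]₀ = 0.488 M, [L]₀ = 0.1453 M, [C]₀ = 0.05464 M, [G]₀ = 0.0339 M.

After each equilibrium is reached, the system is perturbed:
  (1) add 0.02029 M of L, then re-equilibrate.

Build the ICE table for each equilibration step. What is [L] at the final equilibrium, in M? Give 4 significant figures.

Q₀ = 0.005971 vs Keq = 1.462 ⇒ Q<K, forward
Step 1:
                   J          L          C          G
  Initial      0.488     0.1453    0.05464     0.0339
  Change    -0.06179   -0.06179     0.0206    0.06179
  Equil       0.4262    0.08351    0.07524    0.09569
  solve Keq expr → x = 0.0206; check Q = 1.462
Then add 0.02029 M of L.
Step 2:
                   J          L          C          G
  Initial     0.4262     0.1038    0.07524    0.09569
  Change   -0.009106  -0.009106   0.003035   0.009106
  Equil       0.4171    0.09469    0.07827     0.1048
  solve Keq expr → x = 0.003035; check Q = 1.462

[L]_eq = 0.09469 M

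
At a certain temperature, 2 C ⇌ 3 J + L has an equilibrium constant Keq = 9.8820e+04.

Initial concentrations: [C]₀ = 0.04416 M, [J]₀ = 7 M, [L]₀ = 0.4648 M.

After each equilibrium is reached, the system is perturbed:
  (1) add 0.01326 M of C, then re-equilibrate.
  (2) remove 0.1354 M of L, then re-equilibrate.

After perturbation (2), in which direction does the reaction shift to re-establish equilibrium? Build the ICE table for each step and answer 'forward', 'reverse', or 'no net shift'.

Direction: forward

Q₀ = 8.1753e+04 vs Keq = 9.8820e+04 ⇒ Q<K, forward
Step 1:
                   C          J          L
  I          0.04416          7     0.4648
  C        -0.003861   0.005791    0.00193
  E           0.0403      7.006     0.4667
  solve Keq expr → x = 0.00193; check Q = 9.8820e+04
Then add 0.01326 M of C.
Step 2:
                   C          J          L
  I          0.05356      7.006     0.4667
  C         -0.01282    0.01923   0.006409
  E          0.04074      7.025     0.4731
  solve Keq expr → x = 0.006409; check Q = 9.8820e+04
Then remove 0.1354 M of L.
Step 3:
                   C          J          L
  I          0.04074      7.025     0.3377
  C        -0.006097   0.009146   0.003049
  E          0.03464      7.034     0.3408
  solve Keq expr → x = 0.003049; check Q = 9.8820e+04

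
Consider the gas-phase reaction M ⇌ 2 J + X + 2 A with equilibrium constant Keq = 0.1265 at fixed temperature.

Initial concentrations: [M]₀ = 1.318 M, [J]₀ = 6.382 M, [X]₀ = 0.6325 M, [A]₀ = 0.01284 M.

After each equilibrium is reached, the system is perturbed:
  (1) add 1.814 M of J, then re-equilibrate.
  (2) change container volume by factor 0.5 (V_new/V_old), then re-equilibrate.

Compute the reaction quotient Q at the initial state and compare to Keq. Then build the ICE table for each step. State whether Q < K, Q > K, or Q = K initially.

Q₀ = 0.003222 vs Keq = 0.1265 ⇒ Q<K, forward
Step 1:
                  M         J         X         A
  Initial     1.318     6.382    0.6325   0.01284
  Change   -0.03196   0.06392   0.03196   0.06392
  Equil       1.286     6.446    0.6645   0.07676
  solve Keq expr → x = 0.03196; check Q = 0.1265
Then add 1.814 M of J.
Step 2:
                  M         J         X         A
  Initial     1.286      8.26    0.6645   0.07676
  Change   0.008091  -0.01618 -0.008091  -0.01618
  Equil       1.294     8.244    0.6564   0.06058
  solve Keq expr → x = -0.008091; check Q = 0.1265
Then change container volume by factor 0.5 (V_new/V_old).
Step 3:
                  M         J         X         A
  Initial     2.588     16.49     1.313    0.1212
  Change    0.04495   -0.0899  -0.04495   -0.0899
  Equil       2.633      16.4     1.268   0.03126
  solve Keq expr → x = -0.04495; check Q = 0.1265

Q₀ = 0.003222; Q < K (proceeds forward)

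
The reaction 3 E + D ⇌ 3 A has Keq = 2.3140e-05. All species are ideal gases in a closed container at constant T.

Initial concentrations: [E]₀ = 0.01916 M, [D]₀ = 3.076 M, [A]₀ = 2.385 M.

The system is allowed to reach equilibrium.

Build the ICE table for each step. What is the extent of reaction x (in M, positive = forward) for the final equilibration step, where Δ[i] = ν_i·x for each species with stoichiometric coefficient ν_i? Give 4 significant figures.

Q₀ = 6.2704e+05 vs Keq = 2.3140e-05 ⇒ Q>K, reverse
Step 1:
                   E          D          A
  init       0.01916      3.076      2.385
  Δ            2.282     0.7608     -2.282
  eq           2.301      3.837     0.1027
  solve Keq expr → x = -0.7608; check Q = 2.3140e-05

x = -0.7608 M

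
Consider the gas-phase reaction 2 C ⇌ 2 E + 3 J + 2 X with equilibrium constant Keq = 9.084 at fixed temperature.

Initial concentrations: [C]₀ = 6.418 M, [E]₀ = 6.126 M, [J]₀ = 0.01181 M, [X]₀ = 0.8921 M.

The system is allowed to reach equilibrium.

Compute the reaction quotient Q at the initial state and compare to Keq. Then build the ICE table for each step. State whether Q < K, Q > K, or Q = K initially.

Q₀ = 1.1943e-06; Q < K (proceeds forward)

Q₀ = 1.1943e-06 vs Keq = 9.084 ⇒ Q<K, forward
Step 1:
                   C          E          J          X
  Initial      6.418      6.126    0.01181     0.8921
  Change     -0.8292     0.8292      1.244     0.8292
  Equil        5.589      6.955      1.256      1.721
  solve Keq expr → x = 0.4146; check Q = 9.084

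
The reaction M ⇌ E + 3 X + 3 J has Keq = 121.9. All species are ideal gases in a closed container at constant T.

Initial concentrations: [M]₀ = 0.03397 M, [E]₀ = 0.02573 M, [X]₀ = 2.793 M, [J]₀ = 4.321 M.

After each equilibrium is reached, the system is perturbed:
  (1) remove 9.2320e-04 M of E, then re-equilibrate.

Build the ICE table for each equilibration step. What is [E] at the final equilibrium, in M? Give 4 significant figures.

Q₀ = 1331 vs Keq = 121.9 ⇒ Q>K, reverse
Step 1:
                    M           E           X           J
  Initial     0.03397     0.02573       2.793       4.321
  Change      0.02142    -0.02142    -0.06426    -0.06426
  Equil       0.05539    0.004309       2.729       4.257
  solve Keq expr → x = -0.02142; check Q = 121.9
Then remove 9.2320e-04 M of E.
Step 2:
                    M           E           X           J
  Initial     0.05539    0.003385       2.729       4.257
  Change  -8.3875e-04  8.3875e-04    0.002516    0.002516
  Equil       0.05455    0.004224       2.731       4.259
  solve Keq expr → x = 8.3875e-04; check Q = 121.9

[E]_eq = 0.004224 M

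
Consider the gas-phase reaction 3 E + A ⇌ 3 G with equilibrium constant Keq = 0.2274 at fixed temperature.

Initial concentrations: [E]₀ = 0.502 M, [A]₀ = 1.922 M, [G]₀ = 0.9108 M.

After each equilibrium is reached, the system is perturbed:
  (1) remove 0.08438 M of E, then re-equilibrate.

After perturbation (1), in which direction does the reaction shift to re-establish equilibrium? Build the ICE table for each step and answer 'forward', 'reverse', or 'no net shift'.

Q₀ = 3.107 vs Keq = 0.2274 ⇒ Q>K, reverse
Step 1:
                    E           A           G
  init          0.502       1.922      0.9108
  Δ            0.2955     0.09848     -0.2955
  eq           0.7975        2.02      0.6153
  solve Keq expr → x = -0.09848; check Q = 0.2274
Then remove 0.08438 M of E.
Step 2:
                    E           A           G
  init         0.7131        2.02      0.6153
  Δ           0.03611     0.01204    -0.03611
  eq           0.7492       2.033      0.5792
  solve Keq expr → x = -0.01204; check Q = 0.2274

Direction: reverse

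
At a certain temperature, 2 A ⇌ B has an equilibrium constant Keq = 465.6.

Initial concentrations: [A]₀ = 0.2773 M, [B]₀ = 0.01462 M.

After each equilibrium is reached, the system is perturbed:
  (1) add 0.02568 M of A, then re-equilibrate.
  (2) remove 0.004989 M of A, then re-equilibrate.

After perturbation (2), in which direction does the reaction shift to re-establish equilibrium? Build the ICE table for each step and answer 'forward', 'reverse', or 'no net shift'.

Q₀ = 0.1901 vs Keq = 465.6 ⇒ Q<K, forward
Step 1:
                    A           B
  Initial      0.2773     0.01462
  Change      -0.2597      0.1298
  Equil       0.01761      0.1445
  solve Keq expr → x = 0.1298; check Q = 465.6
Then add 0.02568 M of A.
Step 2:
                    A           B
  Initial     0.04329      0.1445
  Change     -0.02494     0.01247
  Equil       0.01836      0.1569
  solve Keq expr → x = 0.01247; check Q = 465.6
Then remove 0.004989 M of A.
Step 3:
                    A           B
  Initial     0.01337      0.1569
  Change     0.004847   -0.002423
  Equil       0.01822      0.1545
  solve Keq expr → x = -0.002423; check Q = 465.6

Direction: reverse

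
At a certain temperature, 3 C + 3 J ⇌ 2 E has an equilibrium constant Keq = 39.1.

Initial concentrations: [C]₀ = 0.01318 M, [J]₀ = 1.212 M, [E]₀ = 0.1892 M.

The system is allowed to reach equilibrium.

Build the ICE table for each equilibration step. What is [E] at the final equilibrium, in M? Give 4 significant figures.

[E]_eq = 0.1535 M

Q₀ = 8782 vs Keq = 39.1 ⇒ Q>K, reverse
Step 1:
                  C         J         E
  Initial   0.01318     1.212    0.1892
  Change    0.05356   0.05356  -0.03571
  Equil     0.06674     1.266    0.1535
  solve Keq expr → x = -0.01785; check Q = 39.1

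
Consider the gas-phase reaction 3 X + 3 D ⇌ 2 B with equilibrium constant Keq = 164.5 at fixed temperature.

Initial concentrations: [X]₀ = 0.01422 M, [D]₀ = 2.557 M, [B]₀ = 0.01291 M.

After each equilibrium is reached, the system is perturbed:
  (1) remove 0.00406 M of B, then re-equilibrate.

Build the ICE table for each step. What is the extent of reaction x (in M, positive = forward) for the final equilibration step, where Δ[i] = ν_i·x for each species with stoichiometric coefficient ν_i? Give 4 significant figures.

x = 2.2276e-04 M

Q₀ = 3.467 vs Keq = 164.5 ⇒ Q<K, forward
Step 1:
                    X           D           B
  init        0.01422       2.557     0.01291
  Δ         -0.009121   -0.009121    0.006081
  eq         0.005099       2.548     0.01899
  solve Keq expr → x = 0.00304; check Q = 164.5
Then remove 0.00406 M of B.
Step 2:
                    X           D           B
  init       0.005099       2.548     0.01493
  Δ       -6.6827e-04 -6.6827e-04  4.4551e-04
  eq          0.00443       2.547     0.01538
  solve Keq expr → x = 2.2276e-04; check Q = 164.5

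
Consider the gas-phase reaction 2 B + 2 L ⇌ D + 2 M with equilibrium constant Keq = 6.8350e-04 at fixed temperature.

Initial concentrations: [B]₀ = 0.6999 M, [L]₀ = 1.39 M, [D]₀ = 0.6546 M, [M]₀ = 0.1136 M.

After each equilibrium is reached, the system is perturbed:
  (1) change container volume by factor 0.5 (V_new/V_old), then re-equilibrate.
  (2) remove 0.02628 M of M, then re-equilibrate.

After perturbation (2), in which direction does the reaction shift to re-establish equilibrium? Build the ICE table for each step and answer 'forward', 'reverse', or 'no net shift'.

Direction: forward

Q₀ = 0.008925 vs Keq = 6.8350e-04 ⇒ Q>K, reverse
Step 1:
                    B           L           D           M
  Initial      0.6999        1.39      0.6546      0.1136
  Change      0.07575     0.07575    -0.03788    -0.07575
  Equil        0.7757       1.466      0.6167     0.03785
  solve Keq expr → x = -0.03788; check Q = 6.8350e-04
Then change container volume by factor 0.5 (V_new/V_old).
Step 2:
                    B           L           D           M
  Initial       1.551       2.932       1.233      0.0757
  Change     -0.02785    -0.02785     0.01393     0.02785
  Equil         1.523       2.904       1.247      0.1035
  solve Keq expr → x = 0.01393; check Q = 6.8350e-04
Then remove 0.02628 M of M.
Step 3:
                    B           L           D           M
  Initial       1.523       2.904       1.247     0.07727
  Change      -0.0234     -0.0234      0.0117      0.0234
  Equil           1.5        2.88       1.259      0.1007
  solve Keq expr → x = 0.0117; check Q = 6.8350e-04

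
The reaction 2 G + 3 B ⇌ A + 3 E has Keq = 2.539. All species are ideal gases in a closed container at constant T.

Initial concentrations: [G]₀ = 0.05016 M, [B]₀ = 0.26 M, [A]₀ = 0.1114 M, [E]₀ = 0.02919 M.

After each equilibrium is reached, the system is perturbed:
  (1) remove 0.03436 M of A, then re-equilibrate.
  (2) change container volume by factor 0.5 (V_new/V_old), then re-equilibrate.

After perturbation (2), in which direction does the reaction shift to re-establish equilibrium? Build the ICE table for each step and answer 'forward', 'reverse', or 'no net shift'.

Direction: forward

Q₀ = 0.06265 vs Keq = 2.539 ⇒ Q<K, forward
Step 1:
                   G          B          A          E
  I          0.05016       0.26     0.1114    0.02919
  C         -0.02066   -0.03099    0.01033    0.03099
  E           0.0295      0.229     0.1217    0.06018
  solve Keq expr → x = 0.01033; check Q = 2.539
Then remove 0.03436 M of A.
Step 2:
                   G          B          A          E
  I           0.0295      0.229    0.08737    0.06018
  C        -0.001967   -0.00295 9.8335e-04    0.00295
  E          0.02753     0.2261    0.08835    0.06313
  solve Keq expr → x = 9.8335e-04; check Q = 2.539
Then change container volume by factor 0.5 (V_new/V_old).
Step 3:
                   G          B          A          E
  I          0.05506     0.4521     0.1767     0.1263
  C        -0.008042   -0.01206   0.004021    0.01206
  E          0.04702     0.4401     0.1807     0.1383
  solve Keq expr → x = 0.004021; check Q = 2.539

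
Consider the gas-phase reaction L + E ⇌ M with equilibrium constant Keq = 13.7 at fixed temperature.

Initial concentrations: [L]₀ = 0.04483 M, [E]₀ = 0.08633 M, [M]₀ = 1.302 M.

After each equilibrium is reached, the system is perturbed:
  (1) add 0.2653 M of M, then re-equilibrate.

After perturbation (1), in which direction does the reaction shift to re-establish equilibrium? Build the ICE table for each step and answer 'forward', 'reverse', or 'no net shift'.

Q₀ = 336.4 vs Keq = 13.7 ⇒ Q>K, reverse
Step 1:
                    L           E           M
  Initial     0.04483     0.08633       1.302
  Change       0.2166      0.2166     -0.2166
  Equil        0.2615       0.303       1.085
  solve Keq expr → x = -0.2166; check Q = 13.7
Then add 0.2653 M of M.
Step 2:
                    L           E           M
  Initial      0.2615       0.303       1.351
  Change      0.02905     0.02905    -0.02905
  Equil        0.2905       0.332       1.322
  solve Keq expr → x = -0.02905; check Q = 13.7

Direction: reverse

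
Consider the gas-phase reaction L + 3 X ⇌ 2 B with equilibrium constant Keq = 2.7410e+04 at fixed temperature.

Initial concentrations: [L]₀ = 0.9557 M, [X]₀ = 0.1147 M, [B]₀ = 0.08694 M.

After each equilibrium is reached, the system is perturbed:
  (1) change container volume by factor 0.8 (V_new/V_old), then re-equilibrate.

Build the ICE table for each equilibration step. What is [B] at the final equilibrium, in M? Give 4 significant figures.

[B]_eq = 0.1971 M

Q₀ = 5.241 vs Keq = 2.7410e+04 ⇒ Q<K, forward
Step 1:
                   L          X          B
  Initial     0.9557     0.1147    0.08694
  Change    -0.03493    -0.1048    0.06986
  Equil       0.9208   0.009913     0.1568
  solve Keq expr → x = 0.03493; check Q = 2.7410e+04
Then change container volume by factor 0.8 (V_new/V_old).
Step 2:
                   L          X          B
  Initial      1.151    0.01239      0.196
  Change  -5.5689e-04  -0.001671   0.001114
  Equil         1.15    0.01072     0.1971
  solve Keq expr → x = 5.5689e-04; check Q = 2.7410e+04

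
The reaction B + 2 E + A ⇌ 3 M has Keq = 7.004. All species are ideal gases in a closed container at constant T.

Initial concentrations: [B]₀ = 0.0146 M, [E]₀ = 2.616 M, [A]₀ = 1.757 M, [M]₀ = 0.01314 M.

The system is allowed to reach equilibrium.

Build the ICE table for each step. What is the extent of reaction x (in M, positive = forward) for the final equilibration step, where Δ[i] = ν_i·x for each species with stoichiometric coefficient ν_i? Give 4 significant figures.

x = 0.0146 M

Q₀ = 1.2924e-05 vs Keq = 7.004 ⇒ Q<K, forward
Step 1:
                   B          E          A          M
  init        0.0146      2.616      1.757    0.01314
  Δ          -0.0146    -0.0292    -0.0146    0.04379
  eq      2.2598e-06      2.587      1.742    0.05693
  solve Keq expr → x = 0.0146; check Q = 7.004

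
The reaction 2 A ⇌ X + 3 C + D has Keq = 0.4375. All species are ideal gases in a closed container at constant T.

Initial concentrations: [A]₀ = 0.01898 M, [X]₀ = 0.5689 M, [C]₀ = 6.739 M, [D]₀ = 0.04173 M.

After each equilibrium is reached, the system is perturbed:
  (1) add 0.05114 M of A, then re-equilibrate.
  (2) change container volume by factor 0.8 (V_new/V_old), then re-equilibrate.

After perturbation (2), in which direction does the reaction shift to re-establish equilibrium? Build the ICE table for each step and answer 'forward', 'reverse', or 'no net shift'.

Q₀ = 2.0169e+04 vs Keq = 0.4375 ⇒ Q>K, reverse
Step 1:
                   A          X          C          D
  init       0.01898     0.5689      6.739    0.04173
  Δ           0.0834    -0.0417    -0.1251    -0.0417
  eq          0.1024     0.5272      6.614 3.0065e-05
  solve Keq expr → x = -0.0417; check Q = 0.4375
Then add 0.05114 M of A.
Step 2:
                   A          X          C          D
  init        0.1535     0.5272      6.614 3.0065e-05
  Δ       -7.4926e-05 3.7463e-05 1.1239e-04 3.7463e-05
  eq          0.1534     0.5272      6.614 6.7528e-05
  solve Keq expr → x = 3.7463e-05; check Q = 0.4375
Then change container volume by factor 0.8 (V_new/V_old).
Step 3:
                   A          X          C          D
  init        0.1918      0.659      8.268 8.4410e-05
  Δ       8.2300e-05 -4.1150e-05 -1.2345e-04 -4.1150e-05
  eq          0.1919      0.659      8.267 4.3259e-05
  solve Keq expr → x = -4.1150e-05; check Q = 0.4375

Direction: reverse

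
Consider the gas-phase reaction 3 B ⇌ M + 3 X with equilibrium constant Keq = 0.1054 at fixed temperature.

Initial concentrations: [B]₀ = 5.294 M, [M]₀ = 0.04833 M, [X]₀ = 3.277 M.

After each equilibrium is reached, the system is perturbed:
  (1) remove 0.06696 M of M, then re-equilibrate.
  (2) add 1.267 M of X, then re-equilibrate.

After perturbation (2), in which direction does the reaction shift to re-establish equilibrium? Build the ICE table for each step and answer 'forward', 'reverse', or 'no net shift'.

Direction: reverse

Q₀ = 0.01146 vs Keq = 0.1054 ⇒ Q<K, forward
Step 1:
                   B          M          X
  Initial      5.294    0.04833      3.277
  Change     -0.5008     0.1669     0.5008
  Equil        4.793     0.2153      3.778
  solve Keq expr → x = 0.1669; check Q = 0.1054
Then remove 0.06696 M of M.
Step 2:
                   B          M          X
  Initial      4.793     0.1483      3.778
  Change     -0.1087    0.03624     0.1087
  Equil        4.684     0.1846      3.887
  solve Keq expr → x = 0.03624; check Q = 0.1054
Then add 1.267 M of X.
Step 3:
                   B          M          X
  Initial      4.684     0.1846      5.154
  Change      0.2367   -0.07888    -0.2367
  Equil        4.921     0.1057      4.917
  solve Keq expr → x = -0.07888; check Q = 0.1054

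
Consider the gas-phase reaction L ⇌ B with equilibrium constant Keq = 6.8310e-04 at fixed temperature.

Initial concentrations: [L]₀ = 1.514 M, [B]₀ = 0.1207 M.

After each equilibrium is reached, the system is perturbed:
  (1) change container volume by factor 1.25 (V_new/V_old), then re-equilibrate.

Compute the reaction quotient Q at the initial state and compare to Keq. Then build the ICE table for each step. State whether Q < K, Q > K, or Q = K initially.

Q₀ = 0.07972 vs Keq = 6.8310e-04 ⇒ Q>K, reverse
Step 1:
                   L          B
  I            1.514     0.1207
  C           0.1196    -0.1196
  E            1.634   0.001116
  solve Keq expr → x = -0.1196; check Q = 6.8310e-04
Then change container volume by factor 1.25 (V_new/V_old).
Step 2:
                   L          B
  I            1.307 8.9272e-04
  C                0          0
  E            1.307 8.9272e-04
  solve Keq expr → x = 0; check Q = 6.8310e-04

Q₀ = 0.07972; Q > K (proceeds reverse)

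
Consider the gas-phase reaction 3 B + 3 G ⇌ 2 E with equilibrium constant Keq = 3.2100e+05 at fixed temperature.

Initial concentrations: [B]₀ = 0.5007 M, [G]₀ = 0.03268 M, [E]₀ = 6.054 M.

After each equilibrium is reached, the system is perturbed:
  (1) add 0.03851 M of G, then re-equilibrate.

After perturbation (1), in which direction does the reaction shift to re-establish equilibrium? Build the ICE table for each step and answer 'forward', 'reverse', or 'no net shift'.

Q₀ = 8.3658e+06 vs Keq = 3.2100e+05 ⇒ Q>K, reverse
Step 1:
                  B         G         E
  Initial    0.5007   0.03268     6.054
  Change    0.05437   0.05437  -0.03625
  Equil      0.5551   0.08705     6.018
  solve Keq expr → x = -0.01812; check Q = 3.2100e+05
Then add 0.03851 M of G.
Step 2:
                  B         G         E
  Initial    0.5551    0.1256     6.018
  Change   -0.03282  -0.03282   0.02188
  Equil      0.5223   0.09274      6.04
  solve Keq expr → x = 0.01094; check Q = 3.2100e+05

Direction: forward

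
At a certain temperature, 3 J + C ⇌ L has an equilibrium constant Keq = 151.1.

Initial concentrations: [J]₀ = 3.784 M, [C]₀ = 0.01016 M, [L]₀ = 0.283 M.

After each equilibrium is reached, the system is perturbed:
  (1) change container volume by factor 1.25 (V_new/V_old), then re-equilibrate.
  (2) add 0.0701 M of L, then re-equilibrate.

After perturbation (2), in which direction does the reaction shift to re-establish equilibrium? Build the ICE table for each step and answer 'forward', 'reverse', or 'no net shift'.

Q₀ = 0.5141 vs Keq = 151.1 ⇒ Q<K, forward
Step 1:
                  J         C         L
  I           3.784   0.01016     0.283
  C        -0.03037  -0.01012   0.01012
  E           3.754 3.6680e-05    0.2931
  solve Keq expr → x = 0.01012; check Q = 151.1
Then change container volume by factor 1.25 (V_new/V_old).
Step 2:
                  J         C         L
  I           3.003 2.9344e-05    0.2345
  C       8.3871e-05 2.7957e-05 -2.7957e-05
  E           3.003 5.7301e-05    0.2345
  solve Keq expr → x = -2.7957e-05; check Q = 151.1
Then add 0.0701 M of L.
Step 3:
                  J         C         L
  I           3.003 5.7301e-05    0.3046
  C       5.1370e-05 1.7123e-05 -1.7123e-05
  E           3.003 7.4425e-05    0.3046
  solve Keq expr → x = -1.7123e-05; check Q = 151.1

Direction: reverse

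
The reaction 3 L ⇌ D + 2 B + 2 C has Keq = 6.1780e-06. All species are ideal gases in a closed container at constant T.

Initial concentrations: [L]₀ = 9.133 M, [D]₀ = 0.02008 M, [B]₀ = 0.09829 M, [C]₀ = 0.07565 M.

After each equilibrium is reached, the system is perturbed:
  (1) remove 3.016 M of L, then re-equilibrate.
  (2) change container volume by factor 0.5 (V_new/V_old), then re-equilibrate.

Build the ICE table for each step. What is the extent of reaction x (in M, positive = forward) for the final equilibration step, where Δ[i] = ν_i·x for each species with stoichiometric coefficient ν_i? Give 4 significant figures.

x = -0.0697 M

Q₀ = 1.4573e-09 vs Keq = 6.1780e-06 ⇒ Q<K, forward
Step 1:
                    L           D           B           C
  I             9.133     0.02008     0.09829     0.07565
  C           -0.4566      0.1522      0.3044      0.3044
  E             8.676      0.1723      0.4027      0.3801
  solve Keq expr → x = 0.1522; check Q = 6.1780e-06
Then remove 3.016 M of L.
Step 2:
                    L           D           B           C
  I              5.66      0.1723      0.4027      0.3801
  C            0.1233     -0.0411     -0.0822     -0.0822
  E             5.784      0.1312      0.3205      0.2978
  solve Keq expr → x = -0.0411; check Q = 6.1780e-06
Then change container volume by factor 0.5 (V_new/V_old).
Step 3:
                    L           D           B           C
  I             11.57      0.2624       0.641      0.5957
  C            0.2091     -0.0697     -0.1394     -0.1394
  E             11.78      0.1927      0.5016      0.4563
  solve Keq expr → x = -0.0697; check Q = 6.1780e-06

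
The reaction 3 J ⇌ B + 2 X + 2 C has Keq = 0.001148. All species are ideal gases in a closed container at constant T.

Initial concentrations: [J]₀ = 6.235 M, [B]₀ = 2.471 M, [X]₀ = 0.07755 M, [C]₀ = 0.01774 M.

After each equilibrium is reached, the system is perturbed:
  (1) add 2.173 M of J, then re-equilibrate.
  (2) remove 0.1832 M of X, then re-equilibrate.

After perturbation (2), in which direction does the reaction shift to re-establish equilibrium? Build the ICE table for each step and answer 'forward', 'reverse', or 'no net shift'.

Direction: forward

Q₀ = 1.9295e-08 vs Keq = 0.001148 ⇒ Q<K, forward
Step 1:
                   J          B          X          C
  I            6.235      2.471    0.07755    0.01774
  C           -0.706     0.2353     0.4707     0.4707
  E            5.529      2.706     0.5482     0.4884
  solve Keq expr → x = 0.2353; check Q = 0.001148
Then add 2.173 M of J.
Step 2:
                   J          B          X          C
  I            7.702      2.706     0.5482     0.4884
  C          -0.1942    0.06473     0.1295     0.1295
  E            7.508      2.771     0.6777     0.6179
  solve Keq expr → x = 0.06473; check Q = 0.001148
Then remove 0.1832 M of X.
Step 3:
                   J          B          X          C
  I            7.508      2.771     0.4945     0.6179
  C          -0.1251     0.0417    0.08341    0.08341
  E            7.383      2.813     0.5779     0.7013
  solve Keq expr → x = 0.0417; check Q = 0.001148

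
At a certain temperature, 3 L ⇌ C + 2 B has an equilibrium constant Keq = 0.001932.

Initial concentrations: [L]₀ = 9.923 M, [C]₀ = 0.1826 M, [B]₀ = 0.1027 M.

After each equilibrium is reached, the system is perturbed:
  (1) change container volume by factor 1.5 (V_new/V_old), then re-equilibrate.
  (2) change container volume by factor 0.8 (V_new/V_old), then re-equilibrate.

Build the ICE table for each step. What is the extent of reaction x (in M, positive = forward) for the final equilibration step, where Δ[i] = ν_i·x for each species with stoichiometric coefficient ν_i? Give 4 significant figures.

Q₀ = 1.9711e-06 vs Keq = 0.001932 ⇒ Q<K, forward
Step 1:
                   L          C          B
  I            9.923     0.1826     0.1027
  C           -1.667     0.5555      1.111
  E            8.256     0.7381      1.214
  solve Keq expr → x = 0.5555; check Q = 0.001932
Then change container volume by factor 1.5 (V_new/V_old).
Step 2:
                   L          C          B
  I            5.504     0.4921     0.8092
  C                0          0          0
  E            5.504     0.4921     0.8092
  solve Keq expr → x = 0; check Q = 0.001932
Then change container volume by factor 0.8 (V_new/V_old).
Step 3:
                   L          C          B
  I             6.88     0.6151      1.011
  C                0          0          0
  E             6.88     0.6151      1.011
  solve Keq expr → x = 0; check Q = 0.001932

x = 0 M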